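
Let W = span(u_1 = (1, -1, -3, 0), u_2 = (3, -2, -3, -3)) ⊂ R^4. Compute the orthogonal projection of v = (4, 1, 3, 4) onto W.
proj_W(v) = (-143/145, 106/145, 207/145, 111/145)

Set up U = [u_1 | ... | u_2] ∈ R^(4×2). The projector onto W = col(U) is P = U (U^T U)^(-1) U^T.
Compute U^T U =
  [11, 14]
  [14, 31],
and U^T v = (-6, -11).
Solve U^T U · c = U^T v for the coefficients: c = (-32/145, -37/145). The projection is proj_W(v) = U c.
Check: (v - proj_W(v)) · u_1 = 0  (should be 0).
Check: (v - proj_W(v)) · u_2 = 0  (should be 0).
Result: proj_W(v) = (-143/145, 106/145, 207/145, 111/145).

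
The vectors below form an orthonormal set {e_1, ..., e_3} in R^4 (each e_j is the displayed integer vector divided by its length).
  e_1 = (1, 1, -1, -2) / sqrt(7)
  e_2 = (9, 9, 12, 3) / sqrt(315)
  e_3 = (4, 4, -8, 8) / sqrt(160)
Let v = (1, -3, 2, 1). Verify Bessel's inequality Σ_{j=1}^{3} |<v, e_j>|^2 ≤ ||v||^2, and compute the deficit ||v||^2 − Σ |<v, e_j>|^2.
Σ |<v, e_j>|^2 = 7; ||v||^2 = 15; deficit = 8

Write each e_j = u_j / sqrt(<u_j, u_j>) where u_j is the displayed integer vector. Then <v, e_j> = <v, u_j> / sqrt(<u_j, u_j>), so |<v, e_j>|^2 = <v, u_j>^2 / <u_j, u_j>.
Coefficients: <v, e_1> = -6/sqrt(7), <v, e_2> = 9/sqrt(315), <v, e_3> = -16/sqrt(160).
Square and sum: Σ |<v, e_j>|^2 = 7.
Compute ||v||^2 = v·v = 15.
Deficit = 15 − 7 = 8 ≥ 0, confirming Bessel's inequality. (The deficit equals ||v − Σ <v,e_j> e_j||^2, the squared distance from v to span{e_j}.)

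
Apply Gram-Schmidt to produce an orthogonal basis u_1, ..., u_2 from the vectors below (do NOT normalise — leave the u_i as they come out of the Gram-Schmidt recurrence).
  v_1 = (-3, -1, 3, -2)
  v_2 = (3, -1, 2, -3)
Orthogonal basis:
  u_1 = (-3, -1, 3, -2)
  u_2 = (81/23, -19/23, 34/23, -61/23)

Apply the Gram-Schmidt recurrence
  u_1 = v_1
  u_i = v_i − Σ_{j<i} ((v_i · u_j) / (u_j · u_j)) · u_j.

Step by step this gives:
  u_1 = (-3, -1, 3, -2)
  u_2 = (81/23, -19/23, 34/23, -61/23)

Orthogonality check:
  u_2 · u_1 = 0 (should be 0)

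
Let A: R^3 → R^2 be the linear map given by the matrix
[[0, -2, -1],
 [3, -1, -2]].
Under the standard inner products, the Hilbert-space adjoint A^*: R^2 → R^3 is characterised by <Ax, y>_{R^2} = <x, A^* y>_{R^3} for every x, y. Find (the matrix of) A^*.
A^* = A^T =
[[0, 3],
 [-2, -1],
 [-1, -2]]

For real matrices with standard dot products, the defining identity <Ax, y> = <x, A^* y> gives (Ax)^T y = x^T (A^*) y, i.e. x^T A^T y = x^T (A^*) y. Since this holds for all x, y, we must have A^* = A^T. Therefore
A^* =
[[0, 3],
 [-2, -1],
 [-1, -2]].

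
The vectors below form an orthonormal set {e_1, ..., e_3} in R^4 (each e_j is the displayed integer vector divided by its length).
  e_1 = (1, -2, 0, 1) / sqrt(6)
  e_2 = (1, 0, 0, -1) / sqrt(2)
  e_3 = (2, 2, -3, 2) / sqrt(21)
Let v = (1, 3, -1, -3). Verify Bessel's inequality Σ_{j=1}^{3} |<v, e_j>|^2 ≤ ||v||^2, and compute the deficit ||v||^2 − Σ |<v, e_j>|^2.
Σ |<v, e_j>|^2 = 139/7; ||v||^2 = 20; deficit = 1/7

Write each e_j = u_j / sqrt(<u_j, u_j>) where u_j is the displayed integer vector. Then <v, e_j> = <v, u_j> / sqrt(<u_j, u_j>), so |<v, e_j>|^2 = <v, u_j>^2 / <u_j, u_j>.
Coefficients: <v, e_1> = -8/sqrt(6), <v, e_2> = 4/sqrt(2), <v, e_3> = 5/sqrt(21).
Square and sum: Σ |<v, e_j>|^2 = 139/7.
Compute ||v||^2 = v·v = 20.
Deficit = 20 − 139/7 = 1/7 ≥ 0, confirming Bessel's inequality. (The deficit equals ||v − Σ <v,e_j> e_j||^2, the squared distance from v to span{e_j}.)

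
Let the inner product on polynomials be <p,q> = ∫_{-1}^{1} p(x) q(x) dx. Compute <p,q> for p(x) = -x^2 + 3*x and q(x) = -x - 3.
<p,q> = 0

Expand the product: p(x)·q(x) = x^3 - 9*x.
∫_{-1}^{1} of each monomial x^k gives [2/(k+1) if k even, 0 if k odd]. Integrating term-by-term (or equivalently evaluating the antiderivative F(x) = x^4/4 - 9*x^2/2 at the endpoints):
  F(1) − F(−1) = -17/4 − (-17/4) = 0.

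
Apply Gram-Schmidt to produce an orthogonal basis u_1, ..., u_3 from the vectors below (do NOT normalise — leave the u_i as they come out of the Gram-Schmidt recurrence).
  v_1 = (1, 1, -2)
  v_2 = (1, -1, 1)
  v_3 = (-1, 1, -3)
Orthogonal basis:
  u_1 = (1, 1, -2)
  u_2 = (4/3, -2/3, 1/3)
  u_3 = (-2/7, -6/7, -4/7)

Apply the Gram-Schmidt recurrence
  u_1 = v_1
  u_i = v_i − Σ_{j<i} ((v_i · u_j) / (u_j · u_j)) · u_j.

Step by step this gives:
  u_1 = (1, 1, -2)
  u_2 = (4/3, -2/3, 1/3)
  u_3 = (-2/7, -6/7, -4/7)

Orthogonality check:
  u_2 · u_1 = 0 (should be 0)
  u_3 · u_1 = 0 (should be 0)
  u_3 · u_2 = 0 (should be 0)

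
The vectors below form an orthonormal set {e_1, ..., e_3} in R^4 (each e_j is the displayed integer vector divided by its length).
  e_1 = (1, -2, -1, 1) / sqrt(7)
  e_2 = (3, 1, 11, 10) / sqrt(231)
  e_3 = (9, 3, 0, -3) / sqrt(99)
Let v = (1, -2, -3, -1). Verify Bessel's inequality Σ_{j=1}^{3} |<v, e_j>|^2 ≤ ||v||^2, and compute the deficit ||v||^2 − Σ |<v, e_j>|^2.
Σ |<v, e_j>|^2 = 15; ||v||^2 = 15; deficit = 0

Write each e_j = u_j / sqrt(<u_j, u_j>) where u_j is the displayed integer vector. Then <v, e_j> = <v, u_j> / sqrt(<u_j, u_j>), so |<v, e_j>|^2 = <v, u_j>^2 / <u_j, u_j>.
Coefficients: <v, e_1> = 7/sqrt(7), <v, e_2> = -42/sqrt(231), <v, e_3> = 6/sqrt(99).
Square and sum: Σ |<v, e_j>|^2 = 15.
Compute ||v||^2 = v·v = 15.
Deficit = 15 − 15 = 0 ≥ 0, confirming Bessel's inequality. (The deficit equals ||v − Σ <v,e_j> e_j||^2, the squared distance from v to span{e_j}.)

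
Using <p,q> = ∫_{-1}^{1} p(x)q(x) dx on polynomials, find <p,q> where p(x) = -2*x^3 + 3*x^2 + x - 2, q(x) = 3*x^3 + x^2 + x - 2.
<p,q> = 338/105

Expand the product: p(x)·q(x) = -6*x^6 + 7*x^5 + 4*x^4 + 2*x^3 - 7*x^2 - 4*x + 4.
∫_{-1}^{1} of each monomial x^k gives [2/(k+1) if k even, 0 if k odd]. Integrating term-by-term (or equivalently evaluating the antiderivative F(x) = -6*x^7/7 + 7*x^6/6 + 4*x^5/5 + x^4/2 - 7*x^3/3 - 2*x^2 + 4*x at the endpoints):
  F(1) − F(−1) = 134/105 − (-68/35) = 338/105.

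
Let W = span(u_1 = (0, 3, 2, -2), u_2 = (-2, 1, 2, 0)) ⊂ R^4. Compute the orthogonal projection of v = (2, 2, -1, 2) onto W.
proj_W(v) = (17/13, 2/13, -10/13, -7/13)

Set up U = [u_1 | ... | u_2] ∈ R^(4×2). The projector onto W = col(U) is P = U (U^T U)^(-1) U^T.
Compute U^T U =
  [17, 7]
  [7, 9],
and U^T v = (0, -4).
Solve U^T U · c = U^T v for the coefficients: c = (7/26, -17/26). The projection is proj_W(v) = U c.
Check: (v - proj_W(v)) · u_1 = 0  (should be 0).
Check: (v - proj_W(v)) · u_2 = 0  (should be 0).
Result: proj_W(v) = (17/13, 2/13, -10/13, -7/13).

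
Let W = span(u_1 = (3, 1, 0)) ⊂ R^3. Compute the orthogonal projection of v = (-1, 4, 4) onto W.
proj_W(v) = (3/10, 1/10, 0)

Set up U = [u_1 | ... | u_1] ∈ R^(3×1). The projector onto W = col(U) is P = U (U^T U)^(-1) U^T.
Compute U^T U =
  [10],
and U^T v = (1).
Solve U^T U · c = U^T v for the coefficients: c = (1/10). The projection is proj_W(v) = U c.
Check: (v - proj_W(v)) · u_1 = 0  (should be 0).
Result: proj_W(v) = (3/10, 1/10, 0).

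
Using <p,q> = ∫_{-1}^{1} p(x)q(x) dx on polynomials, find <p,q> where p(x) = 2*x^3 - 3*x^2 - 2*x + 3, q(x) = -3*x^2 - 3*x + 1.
<p,q> = 16/5

Expand the product: p(x)·q(x) = -6*x^5 + 3*x^4 + 17*x^3 - 6*x^2 - 11*x + 3.
∫_{-1}^{1} of each monomial x^k gives [2/(k+1) if k even, 0 if k odd]. Integrating term-by-term (or equivalently evaluating the antiderivative F(x) = -x^6 + 3*x^5/5 + 17*x^4/4 - 2*x^3 - 11*x^2/2 + 3*x at the endpoints):
  F(1) − F(−1) = -13/20 − (-77/20) = 16/5.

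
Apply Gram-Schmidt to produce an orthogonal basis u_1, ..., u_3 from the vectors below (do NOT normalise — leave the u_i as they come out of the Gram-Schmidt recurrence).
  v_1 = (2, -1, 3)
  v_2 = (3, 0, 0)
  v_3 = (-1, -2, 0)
Orthogonal basis:
  u_1 = (2, -1, 3)
  u_2 = (15/7, 3/7, -9/7)
  u_3 = (0, -9/5, -3/5)

Apply the Gram-Schmidt recurrence
  u_1 = v_1
  u_i = v_i − Σ_{j<i} ((v_i · u_j) / (u_j · u_j)) · u_j.

Step by step this gives:
  u_1 = (2, -1, 3)
  u_2 = (15/7, 3/7, -9/7)
  u_3 = (0, -9/5, -3/5)

Orthogonality check:
  u_2 · u_1 = 0 (should be 0)
  u_3 · u_1 = 0 (should be 0)
  u_3 · u_2 = 0 (should be 0)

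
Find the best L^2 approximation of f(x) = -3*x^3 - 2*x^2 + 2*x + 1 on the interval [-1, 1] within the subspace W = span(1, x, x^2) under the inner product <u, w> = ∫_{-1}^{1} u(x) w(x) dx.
g(x) = -2*x^2 + x/5 + 1

The best approximation g ∈ W is the orthogonal projection of f onto W. Writing g = a_0 + a_1 x + a_2 x^2, the coefficients solve the normal equations G · a = b where
  G_{ij} = <φ_i, φ_j> and b_i = <f, φ_i>, with φ_0 = 1, φ_1 = x, φ_2 = x^2.
G =
  [2, 0, 2/3]
  [0, 2/3, 0]
  [2/3, 0, 2/5],
b = (2/3, 2/15, -2/15).
Solving gives a_0 = 1, a_1 = 1/5, a_2 = -2, so
  g(x) = -2*x^2 + x/5 + 1.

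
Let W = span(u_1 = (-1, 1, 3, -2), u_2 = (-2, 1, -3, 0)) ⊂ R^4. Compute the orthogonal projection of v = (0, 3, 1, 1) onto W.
proj_W(v) = (-52/87, 40/87, 16/29, -56/87)

Set up U = [u_1 | ... | u_2] ∈ R^(4×2). The projector onto W = col(U) is P = U (U^T U)^(-1) U^T.
Compute U^T U =
  [15, -6]
  [-6, 14],
and U^T v = (4, 0).
Solve U^T U · c = U^T v for the coefficients: c = (28/87, 4/29). The projection is proj_W(v) = U c.
Check: (v - proj_W(v)) · u_1 = 0  (should be 0).
Check: (v - proj_W(v)) · u_2 = 0  (should be 0).
Result: proj_W(v) = (-52/87, 40/87, 16/29, -56/87).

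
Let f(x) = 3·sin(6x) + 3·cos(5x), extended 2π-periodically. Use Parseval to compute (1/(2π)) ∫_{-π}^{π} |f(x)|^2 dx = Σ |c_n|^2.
Σ |c_n|^2 = 9

Expand |f|^2 and use orthogonality of {sin(nx), cos(mx)} on [-π, π]:
  ∫_{-π}^{π} sin(nx)^2 dx = π, ∫ cos(mx)^2 dx = π, and cross terms integrate to 0.
So ∫_{-π}^{π} f(x)^2 dx = 3^2 · π + 3^2 · π = (9 + 9)π.
Divide by 2π: (9 + 9)/2 = 9.
By Parseval, this equals Σ |c_n|^2.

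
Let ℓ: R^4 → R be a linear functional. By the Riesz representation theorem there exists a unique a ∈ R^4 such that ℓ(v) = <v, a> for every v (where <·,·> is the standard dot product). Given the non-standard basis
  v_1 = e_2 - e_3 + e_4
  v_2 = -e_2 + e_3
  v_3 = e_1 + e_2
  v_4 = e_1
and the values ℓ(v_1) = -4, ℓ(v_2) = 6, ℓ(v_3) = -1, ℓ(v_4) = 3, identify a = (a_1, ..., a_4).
a = (3, -4, 2, 2)

Write a = (a_1, ..., a_4) in the standard basis. For each basis vector v_i, ℓ(v_i) = <v_i, a> is a linear equation in the a_j's. Collect the n equations into a matrix system V a = ℓ, where row i of V is v_i (expressed in the standard basis). Since V is invertible (lower-triangular with 1s on the diagonal, up to permutation), solve by back-substitution:
  V =
[[0, 1, -1, 1],
 [0, -1, 1, 0],
 [1, 1, 0, 0],
 [1, 0, 0, 0]]
  V a = (-4, 6, -1, 3)
Solving gives a = (3, -4, 2, 2).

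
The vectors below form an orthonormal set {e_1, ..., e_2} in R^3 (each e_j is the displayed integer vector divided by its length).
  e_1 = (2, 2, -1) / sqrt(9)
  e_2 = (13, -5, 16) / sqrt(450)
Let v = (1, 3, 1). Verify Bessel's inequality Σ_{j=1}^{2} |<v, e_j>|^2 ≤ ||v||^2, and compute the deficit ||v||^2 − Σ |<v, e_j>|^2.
Σ |<v, e_j>|^2 = 147/25; ||v||^2 = 11; deficit = 128/25

Write each e_j = u_j / sqrt(<u_j, u_j>) where u_j is the displayed integer vector. Then <v, e_j> = <v, u_j> / sqrt(<u_j, u_j>), so |<v, e_j>|^2 = <v, u_j>^2 / <u_j, u_j>.
Coefficients: <v, e_1> = 7/sqrt(9), <v, e_2> = 14/sqrt(450).
Square and sum: Σ |<v, e_j>|^2 = 147/25.
Compute ||v||^2 = v·v = 11.
Deficit = 11 − 147/25 = 128/25 ≥ 0, confirming Bessel's inequality. (The deficit equals ||v − Σ <v,e_j> e_j||^2, the squared distance from v to span{e_j}.)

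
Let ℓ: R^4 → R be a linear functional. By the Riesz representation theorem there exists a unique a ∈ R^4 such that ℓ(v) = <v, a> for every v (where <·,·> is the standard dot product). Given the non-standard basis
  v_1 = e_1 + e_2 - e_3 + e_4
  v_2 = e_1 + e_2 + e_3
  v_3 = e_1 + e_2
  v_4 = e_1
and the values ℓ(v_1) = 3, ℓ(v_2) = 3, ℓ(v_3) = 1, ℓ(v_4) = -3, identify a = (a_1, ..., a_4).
a = (-3, 4, 2, 4)

Write a = (a_1, ..., a_4) in the standard basis. For each basis vector v_i, ℓ(v_i) = <v_i, a> is a linear equation in the a_j's. Collect the n equations into a matrix system V a = ℓ, where row i of V is v_i (expressed in the standard basis). Since V is invertible (lower-triangular with 1s on the diagonal, up to permutation), solve by back-substitution:
  V =
[[1, 1, -1, 1],
 [1, 1, 1, 0],
 [1, 1, 0, 0],
 [1, 0, 0, 0]]
  V a = (3, 3, 1, -3)
Solving gives a = (-3, 4, 2, 4).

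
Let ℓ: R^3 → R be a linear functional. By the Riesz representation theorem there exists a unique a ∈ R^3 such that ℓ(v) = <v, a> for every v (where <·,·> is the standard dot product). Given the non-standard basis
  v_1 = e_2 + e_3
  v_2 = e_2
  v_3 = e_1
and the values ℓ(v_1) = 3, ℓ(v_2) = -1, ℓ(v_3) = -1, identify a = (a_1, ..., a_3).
a = (-1, -1, 4)

Write a = (a_1, ..., a_3) in the standard basis. For each basis vector v_i, ℓ(v_i) = <v_i, a> is a linear equation in the a_j's. Collect the n equations into a matrix system V a = ℓ, where row i of V is v_i (expressed in the standard basis). Since V is invertible (lower-triangular with 1s on the diagonal, up to permutation), solve by back-substitution:
  V =
[[0, 1, 1],
 [0, 1, 0],
 [1, 0, 0]]
  V a = (3, -1, -1)
Solving gives a = (-1, -1, 4).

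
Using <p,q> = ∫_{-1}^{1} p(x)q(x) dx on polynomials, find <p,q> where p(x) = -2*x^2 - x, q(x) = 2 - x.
<p,q> = -2

Expand the product: p(x)·q(x) = 2*x^3 - 3*x^2 - 2*x.
∫_{-1}^{1} of each monomial x^k gives [2/(k+1) if k even, 0 if k odd]. Integrating term-by-term (or equivalently evaluating the antiderivative F(x) = x^4/2 - x^3 - x^2 at the endpoints):
  F(1) − F(−1) = -3/2 − (1/2) = -2.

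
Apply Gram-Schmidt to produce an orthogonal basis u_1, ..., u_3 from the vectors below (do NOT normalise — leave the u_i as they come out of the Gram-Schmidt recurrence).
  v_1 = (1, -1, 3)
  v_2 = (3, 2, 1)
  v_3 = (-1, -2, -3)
Orthogonal basis:
  u_1 = (1, -1, 3)
  u_2 = (29/11, 26/11, -1/11)
  u_3 = (28/23, -32/23, -20/23)

Apply the Gram-Schmidt recurrence
  u_1 = v_1
  u_i = v_i − Σ_{j<i} ((v_i · u_j) / (u_j · u_j)) · u_j.

Step by step this gives:
  u_1 = (1, -1, 3)
  u_2 = (29/11, 26/11, -1/11)
  u_3 = (28/23, -32/23, -20/23)

Orthogonality check:
  u_2 · u_1 = 0 (should be 0)
  u_3 · u_1 = 0 (should be 0)
  u_3 · u_2 = 0 (should be 0)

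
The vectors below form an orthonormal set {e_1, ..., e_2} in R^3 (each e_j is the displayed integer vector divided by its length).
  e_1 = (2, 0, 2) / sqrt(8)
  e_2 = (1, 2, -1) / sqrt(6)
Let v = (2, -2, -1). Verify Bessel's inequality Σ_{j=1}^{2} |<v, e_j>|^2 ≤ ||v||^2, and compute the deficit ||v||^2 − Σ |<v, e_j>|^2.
Σ |<v, e_j>|^2 = 2/3; ||v||^2 = 9; deficit = 25/3

Write each e_j = u_j / sqrt(<u_j, u_j>) where u_j is the displayed integer vector. Then <v, e_j> = <v, u_j> / sqrt(<u_j, u_j>), so |<v, e_j>|^2 = <v, u_j>^2 / <u_j, u_j>.
Coefficients: <v, e_1> = 2/sqrt(8), <v, e_2> = -1/sqrt(6).
Square and sum: Σ |<v, e_j>|^2 = 2/3.
Compute ||v||^2 = v·v = 9.
Deficit = 9 − 2/3 = 25/3 ≥ 0, confirming Bessel's inequality. (The deficit equals ||v − Σ <v,e_j> e_j||^2, the squared distance from v to span{e_j}.)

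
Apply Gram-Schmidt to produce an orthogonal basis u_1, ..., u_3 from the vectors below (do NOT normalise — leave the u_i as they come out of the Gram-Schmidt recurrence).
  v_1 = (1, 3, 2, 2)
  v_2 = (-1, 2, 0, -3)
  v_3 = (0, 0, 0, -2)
Orthogonal basis:
  u_1 = (1, 3, 2, 2)
  u_2 = (-17/18, 13/6, 1/9, -26/9)
  u_3 = (154/251, -58/251, 100/251, -90/251)

Apply the Gram-Schmidt recurrence
  u_1 = v_1
  u_i = v_i − Σ_{j<i} ((v_i · u_j) / (u_j · u_j)) · u_j.

Step by step this gives:
  u_1 = (1, 3, 2, 2)
  u_2 = (-17/18, 13/6, 1/9, -26/9)
  u_3 = (154/251, -58/251, 100/251, -90/251)

Orthogonality check:
  u_2 · u_1 = 0 (should be 0)
  u_3 · u_1 = 0 (should be 0)
  u_3 · u_2 = 0 (should be 0)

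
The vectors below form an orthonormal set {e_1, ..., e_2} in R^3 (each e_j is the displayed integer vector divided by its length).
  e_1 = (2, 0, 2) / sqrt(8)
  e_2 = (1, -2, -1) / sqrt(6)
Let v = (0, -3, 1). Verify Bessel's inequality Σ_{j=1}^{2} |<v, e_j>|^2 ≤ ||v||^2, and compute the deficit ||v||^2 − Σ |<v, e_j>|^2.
Σ |<v, e_j>|^2 = 14/3; ||v||^2 = 10; deficit = 16/3

Write each e_j = u_j / sqrt(<u_j, u_j>) where u_j is the displayed integer vector. Then <v, e_j> = <v, u_j> / sqrt(<u_j, u_j>), so |<v, e_j>|^2 = <v, u_j>^2 / <u_j, u_j>.
Coefficients: <v, e_1> = 2/sqrt(8), <v, e_2> = 5/sqrt(6).
Square and sum: Σ |<v, e_j>|^2 = 14/3.
Compute ||v||^2 = v·v = 10.
Deficit = 10 − 14/3 = 16/3 ≥ 0, confirming Bessel's inequality. (The deficit equals ||v − Σ <v,e_j> e_j||^2, the squared distance from v to span{e_j}.)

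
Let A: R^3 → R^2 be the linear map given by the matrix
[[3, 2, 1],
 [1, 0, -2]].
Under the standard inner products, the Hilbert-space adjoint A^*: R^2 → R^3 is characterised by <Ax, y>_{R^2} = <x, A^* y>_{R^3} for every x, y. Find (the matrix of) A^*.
A^* = A^T =
[[3, 1],
 [2, 0],
 [1, -2]]

For real matrices with standard dot products, the defining identity <Ax, y> = <x, A^* y> gives (Ax)^T y = x^T (A^*) y, i.e. x^T A^T y = x^T (A^*) y. Since this holds for all x, y, we must have A^* = A^T. Therefore
A^* =
[[3, 1],
 [2, 0],
 [1, -2]].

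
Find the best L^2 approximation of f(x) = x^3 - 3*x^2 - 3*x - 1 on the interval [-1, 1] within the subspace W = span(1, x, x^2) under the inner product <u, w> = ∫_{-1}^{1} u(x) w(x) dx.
g(x) = -3*x^2 - 12*x/5 - 1

The best approximation g ∈ W is the orthogonal projection of f onto W. Writing g = a_0 + a_1 x + a_2 x^2, the coefficients solve the normal equations G · a = b where
  G_{ij} = <φ_i, φ_j> and b_i = <f, φ_i>, with φ_0 = 1, φ_1 = x, φ_2 = x^2.
G =
  [2, 0, 2/3]
  [0, 2/3, 0]
  [2/3, 0, 2/5],
b = (-4, -8/5, -28/15).
Solving gives a_0 = -1, a_1 = -12/5, a_2 = -3, so
  g(x) = -3*x^2 - 12*x/5 - 1.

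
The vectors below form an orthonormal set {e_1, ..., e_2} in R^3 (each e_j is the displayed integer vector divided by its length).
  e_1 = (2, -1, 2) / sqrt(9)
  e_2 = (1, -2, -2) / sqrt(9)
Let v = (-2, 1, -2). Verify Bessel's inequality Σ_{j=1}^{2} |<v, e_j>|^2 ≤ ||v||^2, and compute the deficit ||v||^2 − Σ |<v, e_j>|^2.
Σ |<v, e_j>|^2 = 9; ||v||^2 = 9; deficit = 0

Write each e_j = u_j / sqrt(<u_j, u_j>) where u_j is the displayed integer vector. Then <v, e_j> = <v, u_j> / sqrt(<u_j, u_j>), so |<v, e_j>|^2 = <v, u_j>^2 / <u_j, u_j>.
Coefficients: <v, e_1> = -9/sqrt(9), <v, e_2> = 0/sqrt(9).
Square and sum: Σ |<v, e_j>|^2 = 9.
Compute ||v||^2 = v·v = 9.
Deficit = 9 − 9 = 0 ≥ 0, confirming Bessel's inequality. (The deficit equals ||v − Σ <v,e_j> e_j||^2, the squared distance from v to span{e_j}.)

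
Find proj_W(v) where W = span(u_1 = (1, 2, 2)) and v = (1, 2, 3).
proj_W(v) = (11/9, 22/9, 22/9)

Set up U = [u_1 | ... | u_1] ∈ R^(3×1). The projector onto W = col(U) is P = U (U^T U)^(-1) U^T.
Compute U^T U =
  [9],
and U^T v = (11).
Solve U^T U · c = U^T v for the coefficients: c = (11/9). The projection is proj_W(v) = U c.
Check: (v - proj_W(v)) · u_1 = 0  (should be 0).
Result: proj_W(v) = (11/9, 22/9, 22/9).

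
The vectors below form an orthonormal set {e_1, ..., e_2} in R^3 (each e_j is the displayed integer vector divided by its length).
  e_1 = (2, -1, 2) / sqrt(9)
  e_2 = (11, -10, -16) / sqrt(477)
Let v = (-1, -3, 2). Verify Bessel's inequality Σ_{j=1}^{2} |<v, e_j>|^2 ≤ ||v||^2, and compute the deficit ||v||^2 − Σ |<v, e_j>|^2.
Σ |<v, e_j>|^2 = 166/53; ||v||^2 = 14; deficit = 576/53

Write each e_j = u_j / sqrt(<u_j, u_j>) where u_j is the displayed integer vector. Then <v, e_j> = <v, u_j> / sqrt(<u_j, u_j>), so |<v, e_j>|^2 = <v, u_j>^2 / <u_j, u_j>.
Coefficients: <v, e_1> = 5/sqrt(9), <v, e_2> = -13/sqrt(477).
Square and sum: Σ |<v, e_j>|^2 = 166/53.
Compute ||v||^2 = v·v = 14.
Deficit = 14 − 166/53 = 576/53 ≥ 0, confirming Bessel's inequality. (The deficit equals ||v − Σ <v,e_j> e_j||^2, the squared distance from v to span{e_j}.)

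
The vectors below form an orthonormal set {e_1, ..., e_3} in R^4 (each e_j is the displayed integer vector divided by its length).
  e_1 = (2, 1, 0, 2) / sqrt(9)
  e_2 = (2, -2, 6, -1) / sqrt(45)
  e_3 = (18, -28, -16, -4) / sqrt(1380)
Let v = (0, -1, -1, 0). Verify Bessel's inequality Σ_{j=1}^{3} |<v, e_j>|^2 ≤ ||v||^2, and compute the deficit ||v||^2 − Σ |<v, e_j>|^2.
Σ |<v, e_j>|^2 = 43/23; ||v||^2 = 2; deficit = 3/23

Write each e_j = u_j / sqrt(<u_j, u_j>) where u_j is the displayed integer vector. Then <v, e_j> = <v, u_j> / sqrt(<u_j, u_j>), so |<v, e_j>|^2 = <v, u_j>^2 / <u_j, u_j>.
Coefficients: <v, e_1> = -1/sqrt(9), <v, e_2> = -4/sqrt(45), <v, e_3> = 44/sqrt(1380).
Square and sum: Σ |<v, e_j>|^2 = 43/23.
Compute ||v||^2 = v·v = 2.
Deficit = 2 − 43/23 = 3/23 ≥ 0, confirming Bessel's inequality. (The deficit equals ||v − Σ <v,e_j> e_j||^2, the squared distance from v to span{e_j}.)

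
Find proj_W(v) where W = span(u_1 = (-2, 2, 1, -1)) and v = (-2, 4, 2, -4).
proj_W(v) = (-18/5, 18/5, 9/5, -9/5)

Set up U = [u_1 | ... | u_1] ∈ R^(4×1). The projector onto W = col(U) is P = U (U^T U)^(-1) U^T.
Compute U^T U =
  [10],
and U^T v = (18).
Solve U^T U · c = U^T v for the coefficients: c = (9/5). The projection is proj_W(v) = U c.
Check: (v - proj_W(v)) · u_1 = 0  (should be 0).
Result: proj_W(v) = (-18/5, 18/5, 9/5, -9/5).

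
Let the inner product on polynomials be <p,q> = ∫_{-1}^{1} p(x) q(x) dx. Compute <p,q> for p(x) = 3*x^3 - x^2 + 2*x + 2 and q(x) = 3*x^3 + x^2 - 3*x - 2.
<p,q> = -878/105

Expand the product: p(x)·q(x) = 9*x^6 - 4*x^4 + 5*x^3 - 2*x^2 - 10*x - 4.
∫_{-1}^{1} of each monomial x^k gives [2/(k+1) if k even, 0 if k odd]. Integrating term-by-term (or equivalently evaluating the antiderivative F(x) = 9*x^7/7 - 4*x^5/5 + 5*x^4/4 - 2*x^3/3 - 5*x^2 - 4*x at the endpoints):
  F(1) − F(−1) = -3331/420 − (181/420) = -878/105.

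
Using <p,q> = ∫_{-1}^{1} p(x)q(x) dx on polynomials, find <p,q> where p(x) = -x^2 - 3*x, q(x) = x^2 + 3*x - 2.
<p,q> = -76/15

Expand the product: p(x)·q(x) = -x^4 - 6*x^3 - 7*x^2 + 6*x.
∫_{-1}^{1} of each monomial x^k gives [2/(k+1) if k even, 0 if k odd]. Integrating term-by-term (or equivalently evaluating the antiderivative F(x) = -x^5/5 - 3*x^4/2 - 7*x^3/3 + 3*x^2 at the endpoints):
  F(1) − F(−1) = -31/30 − (121/30) = -76/15.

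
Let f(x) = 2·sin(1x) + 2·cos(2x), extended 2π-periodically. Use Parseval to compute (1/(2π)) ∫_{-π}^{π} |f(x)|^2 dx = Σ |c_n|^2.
Σ |c_n|^2 = 4

Expand |f|^2 and use orthogonality of {sin(nx), cos(mx)} on [-π, π]:
  ∫_{-π}^{π} sin(nx)^2 dx = π, ∫ cos(mx)^2 dx = π, and cross terms integrate to 0.
So ∫_{-π}^{π} f(x)^2 dx = 2^2 · π + 2^2 · π = (4 + 4)π.
Divide by 2π: (4 + 4)/2 = 4.
By Parseval, this equals Σ |c_n|^2.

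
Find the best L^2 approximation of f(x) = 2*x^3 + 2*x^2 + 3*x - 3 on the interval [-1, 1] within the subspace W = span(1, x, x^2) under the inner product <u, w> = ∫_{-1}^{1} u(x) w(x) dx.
g(x) = 2*x^2 + 21*x/5 - 3

The best approximation g ∈ W is the orthogonal projection of f onto W. Writing g = a_0 + a_1 x + a_2 x^2, the coefficients solve the normal equations G · a = b where
  G_{ij} = <φ_i, φ_j> and b_i = <f, φ_i>, with φ_0 = 1, φ_1 = x, φ_2 = x^2.
G =
  [2, 0, 2/3]
  [0, 2/3, 0]
  [2/3, 0, 2/5],
b = (-14/3, 14/5, -6/5).
Solving gives a_0 = -3, a_1 = 21/5, a_2 = 2, so
  g(x) = 2*x^2 + 21*x/5 - 3.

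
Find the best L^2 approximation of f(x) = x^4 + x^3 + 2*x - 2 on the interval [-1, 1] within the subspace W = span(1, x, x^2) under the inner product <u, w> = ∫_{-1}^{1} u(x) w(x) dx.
g(x) = 6*x^2/7 + 13*x/5 - 73/35

The best approximation g ∈ W is the orthogonal projection of f onto W. Writing g = a_0 + a_1 x + a_2 x^2, the coefficients solve the normal equations G · a = b where
  G_{ij} = <φ_i, φ_j> and b_i = <f, φ_i>, with φ_0 = 1, φ_1 = x, φ_2 = x^2.
G =
  [2, 0, 2/3]
  [0, 2/3, 0]
  [2/3, 0, 2/5],
b = (-18/5, 26/15, -22/21).
Solving gives a_0 = -73/35, a_1 = 13/5, a_2 = 6/7, so
  g(x) = 6*x^2/7 + 13*x/5 - 73/35.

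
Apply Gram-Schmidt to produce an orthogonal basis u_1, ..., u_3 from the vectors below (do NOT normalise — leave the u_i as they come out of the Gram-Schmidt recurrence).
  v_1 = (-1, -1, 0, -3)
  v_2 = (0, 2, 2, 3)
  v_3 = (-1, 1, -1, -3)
Orthogonal basis:
  u_1 = (-1, -1, 0, -3)
  u_2 = (-1, 1, 2, 0)
  u_3 = (-2/11, 20/11, -1, -6/11)

Apply the Gram-Schmidt recurrence
  u_1 = v_1
  u_i = v_i − Σ_{j<i} ((v_i · u_j) / (u_j · u_j)) · u_j.

Step by step this gives:
  u_1 = (-1, -1, 0, -3)
  u_2 = (-1, 1, 2, 0)
  u_3 = (-2/11, 20/11, -1, -6/11)

Orthogonality check:
  u_2 · u_1 = 0 (should be 0)
  u_3 · u_1 = 0 (should be 0)
  u_3 · u_2 = 0 (should be 0)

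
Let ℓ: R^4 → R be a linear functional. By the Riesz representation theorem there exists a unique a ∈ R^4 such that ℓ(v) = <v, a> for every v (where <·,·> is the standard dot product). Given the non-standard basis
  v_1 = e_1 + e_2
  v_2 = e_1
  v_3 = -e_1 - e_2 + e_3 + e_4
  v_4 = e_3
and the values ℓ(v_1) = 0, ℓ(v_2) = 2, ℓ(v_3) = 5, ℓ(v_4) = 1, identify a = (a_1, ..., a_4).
a = (2, -2, 1, 4)

Write a = (a_1, ..., a_4) in the standard basis. For each basis vector v_i, ℓ(v_i) = <v_i, a> is a linear equation in the a_j's. Collect the n equations into a matrix system V a = ℓ, where row i of V is v_i (expressed in the standard basis). Since V is invertible (lower-triangular with 1s on the diagonal, up to permutation), solve by back-substitution:
  V =
[[1, 1, 0, 0],
 [1, 0, 0, 0],
 [-1, -1, 1, 1],
 [0, 0, 1, 0]]
  V a = (0, 2, 5, 1)
Solving gives a = (2, -2, 1, 4).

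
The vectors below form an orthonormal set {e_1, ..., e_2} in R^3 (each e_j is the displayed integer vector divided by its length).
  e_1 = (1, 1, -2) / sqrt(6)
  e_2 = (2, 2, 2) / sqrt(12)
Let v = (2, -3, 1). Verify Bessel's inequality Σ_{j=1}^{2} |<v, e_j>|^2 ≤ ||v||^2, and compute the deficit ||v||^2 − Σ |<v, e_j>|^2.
Σ |<v, e_j>|^2 = 3/2; ||v||^2 = 14; deficit = 25/2

Write each e_j = u_j / sqrt(<u_j, u_j>) where u_j is the displayed integer vector. Then <v, e_j> = <v, u_j> / sqrt(<u_j, u_j>), so |<v, e_j>|^2 = <v, u_j>^2 / <u_j, u_j>.
Coefficients: <v, e_1> = -3/sqrt(6), <v, e_2> = 0/sqrt(12).
Square and sum: Σ |<v, e_j>|^2 = 3/2.
Compute ||v||^2 = v·v = 14.
Deficit = 14 − 3/2 = 25/2 ≥ 0, confirming Bessel's inequality. (The deficit equals ||v − Σ <v,e_j> e_j||^2, the squared distance from v to span{e_j}.)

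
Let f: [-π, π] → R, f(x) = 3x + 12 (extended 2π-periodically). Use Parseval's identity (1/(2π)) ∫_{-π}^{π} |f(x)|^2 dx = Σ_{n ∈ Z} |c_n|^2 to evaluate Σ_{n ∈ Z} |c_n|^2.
Σ |c_n|^2 = 3π^2 + 144

Expand and integrate term by term over [-π, π]:
  ∫ (3x)^2 dx = 9·(2π^3/3); ∫ 2·3·(12)·x dx = 0 (odd integrand); ∫ 12^2 dx = 144·2π.
So (1/(2π)) ∫_{-π}^{π} (3x + 12)^2 dx = 9π^2/3 + 144 = 3π^2 + 144.
Parseval ⇒ Σ |c_n|^2 = 3π^2 + 144.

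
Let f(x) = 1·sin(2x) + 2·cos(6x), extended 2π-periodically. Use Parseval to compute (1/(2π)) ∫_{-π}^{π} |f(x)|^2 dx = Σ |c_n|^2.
Σ |c_n|^2 = 5/2

Expand |f|^2 and use orthogonality of {sin(nx), cos(mx)} on [-π, π]:
  ∫_{-π}^{π} sin(nx)^2 dx = π, ∫ cos(mx)^2 dx = π, and cross terms integrate to 0.
So ∫_{-π}^{π} f(x)^2 dx = 1^2 · π + 2^2 · π = (1 + 4)π.
Divide by 2π: (1 + 4)/2 = 5/2.
By Parseval, this equals Σ |c_n|^2.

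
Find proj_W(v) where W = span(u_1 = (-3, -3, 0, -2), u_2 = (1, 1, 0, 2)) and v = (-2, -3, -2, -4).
proj_W(v) = (-5/2, -5/2, 0, -4)

Set up U = [u_1 | ... | u_2] ∈ R^(4×2). The projector onto W = col(U) is P = U (U^T U)^(-1) U^T.
Compute U^T U =
  [22, -10]
  [-10, 6],
and U^T v = (23, -13).
Solve U^T U · c = U^T v for the coefficients: c = (1/4, -7/4). The projection is proj_W(v) = U c.
Check: (v - proj_W(v)) · u_1 = 0  (should be 0).
Check: (v - proj_W(v)) · u_2 = 0  (should be 0).
Result: proj_W(v) = (-5/2, -5/2, 0, -4).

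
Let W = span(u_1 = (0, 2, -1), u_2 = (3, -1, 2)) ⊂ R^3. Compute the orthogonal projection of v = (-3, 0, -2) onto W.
proj_W(v) = (-19/6, 1/6, -5/3)

Set up U = [u_1 | ... | u_2] ∈ R^(3×2). The projector onto W = col(U) is P = U (U^T U)^(-1) U^T.
Compute U^T U =
  [5, -4]
  [-4, 14],
and U^T v = (2, -13).
Solve U^T U · c = U^T v for the coefficients: c = (-4/9, -19/18). The projection is proj_W(v) = U c.
Check: (v - proj_W(v)) · u_1 = 0  (should be 0).
Check: (v - proj_W(v)) · u_2 = 0  (should be 0).
Result: proj_W(v) = (-19/6, 1/6, -5/3).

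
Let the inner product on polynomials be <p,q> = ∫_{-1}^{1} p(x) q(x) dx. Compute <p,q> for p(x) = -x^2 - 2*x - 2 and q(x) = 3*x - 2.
<p,q> = 16/3

Expand the product: p(x)·q(x) = -3*x^3 - 4*x^2 - 2*x + 4.
∫_{-1}^{1} of each monomial x^k gives [2/(k+1) if k even, 0 if k odd]. Integrating term-by-term (or equivalently evaluating the antiderivative F(x) = -3*x^4/4 - 4*x^3/3 - x^2 + 4*x at the endpoints):
  F(1) − F(−1) = 11/12 − (-53/12) = 16/3.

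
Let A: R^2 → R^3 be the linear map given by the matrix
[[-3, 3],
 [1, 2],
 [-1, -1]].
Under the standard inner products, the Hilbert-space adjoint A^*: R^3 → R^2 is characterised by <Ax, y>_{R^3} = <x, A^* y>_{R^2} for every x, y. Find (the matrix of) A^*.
A^* = A^T =
[[-3, 1, -1],
 [3, 2, -1]]

For real matrices with standard dot products, the defining identity <Ax, y> = <x, A^* y> gives (Ax)^T y = x^T (A^*) y, i.e. x^T A^T y = x^T (A^*) y. Since this holds for all x, y, we must have A^* = A^T. Therefore
A^* =
[[-3, 1, -1],
 [3, 2, -1]].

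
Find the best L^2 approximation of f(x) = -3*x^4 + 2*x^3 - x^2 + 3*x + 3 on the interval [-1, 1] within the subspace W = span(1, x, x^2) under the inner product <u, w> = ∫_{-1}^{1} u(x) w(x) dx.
g(x) = -25*x^2/7 + 21*x/5 + 114/35

The best approximation g ∈ W is the orthogonal projection of f onto W. Writing g = a_0 + a_1 x + a_2 x^2, the coefficients solve the normal equations G · a = b where
  G_{ij} = <φ_i, φ_j> and b_i = <f, φ_i>, with φ_0 = 1, φ_1 = x, φ_2 = x^2.
G =
  [2, 0, 2/3]
  [0, 2/3, 0]
  [2/3, 0, 2/5],
b = (62/15, 14/5, 26/35).
Solving gives a_0 = 114/35, a_1 = 21/5, a_2 = -25/7, so
  g(x) = -25*x^2/7 + 21*x/5 + 114/35.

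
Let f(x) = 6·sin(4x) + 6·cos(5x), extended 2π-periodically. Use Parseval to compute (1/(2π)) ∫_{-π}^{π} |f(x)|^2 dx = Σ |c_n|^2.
Σ |c_n|^2 = 36

Expand |f|^2 and use orthogonality of {sin(nx), cos(mx)} on [-π, π]:
  ∫_{-π}^{π} sin(nx)^2 dx = π, ∫ cos(mx)^2 dx = π, and cross terms integrate to 0.
So ∫_{-π}^{π} f(x)^2 dx = 6^2 · π + 6^2 · π = (36 + 36)π.
Divide by 2π: (36 + 36)/2 = 36.
By Parseval, this equals Σ |c_n|^2.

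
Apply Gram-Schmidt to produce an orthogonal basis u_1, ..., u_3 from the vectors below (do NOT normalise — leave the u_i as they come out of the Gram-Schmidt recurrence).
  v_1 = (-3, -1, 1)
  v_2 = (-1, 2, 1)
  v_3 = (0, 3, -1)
Orthogonal basis:
  u_1 = (-3, -1, 1)
  u_2 = (-5/11, 24/11, 9/11)
  u_3 = (-39/62, 13/31, -91/62)

Apply the Gram-Schmidt recurrence
  u_1 = v_1
  u_i = v_i − Σ_{j<i} ((v_i · u_j) / (u_j · u_j)) · u_j.

Step by step this gives:
  u_1 = (-3, -1, 1)
  u_2 = (-5/11, 24/11, 9/11)
  u_3 = (-39/62, 13/31, -91/62)

Orthogonality check:
  u_2 · u_1 = 0 (should be 0)
  u_3 · u_1 = 0 (should be 0)
  u_3 · u_2 = 0 (should be 0)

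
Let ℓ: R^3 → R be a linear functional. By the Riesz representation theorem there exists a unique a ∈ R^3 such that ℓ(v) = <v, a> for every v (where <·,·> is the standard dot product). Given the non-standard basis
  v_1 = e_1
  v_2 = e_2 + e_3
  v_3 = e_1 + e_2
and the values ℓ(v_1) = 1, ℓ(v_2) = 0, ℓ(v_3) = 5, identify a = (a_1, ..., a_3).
a = (1, 4, -4)

Write a = (a_1, ..., a_3) in the standard basis. For each basis vector v_i, ℓ(v_i) = <v_i, a> is a linear equation in the a_j's. Collect the n equations into a matrix system V a = ℓ, where row i of V is v_i (expressed in the standard basis). Since V is invertible (lower-triangular with 1s on the diagonal, up to permutation), solve by back-substitution:
  V =
[[1, 0, 0],
 [0, 1, 1],
 [1, 1, 0]]
  V a = (1, 0, 5)
Solving gives a = (1, 4, -4).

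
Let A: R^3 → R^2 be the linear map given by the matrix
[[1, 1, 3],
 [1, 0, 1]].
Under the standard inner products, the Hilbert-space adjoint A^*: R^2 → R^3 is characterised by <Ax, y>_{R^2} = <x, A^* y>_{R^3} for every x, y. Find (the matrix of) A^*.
A^* = A^T =
[[1, 1],
 [1, 0],
 [3, 1]]

For real matrices with standard dot products, the defining identity <Ax, y> = <x, A^* y> gives (Ax)^T y = x^T (A^*) y, i.e. x^T A^T y = x^T (A^*) y. Since this holds for all x, y, we must have A^* = A^T. Therefore
A^* =
[[1, 1],
 [1, 0],
 [3, 1]].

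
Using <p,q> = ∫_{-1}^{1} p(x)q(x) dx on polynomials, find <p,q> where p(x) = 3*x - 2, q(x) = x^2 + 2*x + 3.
<p,q> = -28/3

Expand the product: p(x)·q(x) = 3*x^3 + 4*x^2 + 5*x - 6.
∫_{-1}^{1} of each monomial x^k gives [2/(k+1) if k even, 0 if k odd]. Integrating term-by-term (or equivalently evaluating the antiderivative F(x) = 3*x^4/4 + 4*x^3/3 + 5*x^2/2 - 6*x at the endpoints):
  F(1) − F(−1) = -17/12 − (95/12) = -28/3.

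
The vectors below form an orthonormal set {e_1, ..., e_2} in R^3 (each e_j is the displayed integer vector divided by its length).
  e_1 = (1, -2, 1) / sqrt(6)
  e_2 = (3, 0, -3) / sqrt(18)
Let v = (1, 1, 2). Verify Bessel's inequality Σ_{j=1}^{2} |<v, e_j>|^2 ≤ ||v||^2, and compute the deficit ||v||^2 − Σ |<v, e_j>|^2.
Σ |<v, e_j>|^2 = 2/3; ||v||^2 = 6; deficit = 16/3

Write each e_j = u_j / sqrt(<u_j, u_j>) where u_j is the displayed integer vector. Then <v, e_j> = <v, u_j> / sqrt(<u_j, u_j>), so |<v, e_j>|^2 = <v, u_j>^2 / <u_j, u_j>.
Coefficients: <v, e_1> = 1/sqrt(6), <v, e_2> = -3/sqrt(18).
Square and sum: Σ |<v, e_j>|^2 = 2/3.
Compute ||v||^2 = v·v = 6.
Deficit = 6 − 2/3 = 16/3 ≥ 0, confirming Bessel's inequality. (The deficit equals ||v − Σ <v,e_j> e_j||^2, the squared distance from v to span{e_j}.)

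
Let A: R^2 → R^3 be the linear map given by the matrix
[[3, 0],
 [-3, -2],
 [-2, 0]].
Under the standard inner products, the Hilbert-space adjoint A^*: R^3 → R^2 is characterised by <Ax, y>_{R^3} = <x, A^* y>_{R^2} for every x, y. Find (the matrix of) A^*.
A^* = A^T =
[[3, -3, -2],
 [0, -2, 0]]

For real matrices with standard dot products, the defining identity <Ax, y> = <x, A^* y> gives (Ax)^T y = x^T (A^*) y, i.e. x^T A^T y = x^T (A^*) y. Since this holds for all x, y, we must have A^* = A^T. Therefore
A^* =
[[3, -3, -2],
 [0, -2, 0]].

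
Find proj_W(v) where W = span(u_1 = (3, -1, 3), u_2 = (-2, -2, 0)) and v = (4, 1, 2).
proj_W(v) = (133/34, 37/34, 36/17)

Set up U = [u_1 | ... | u_2] ∈ R^(3×2). The projector onto W = col(U) is P = U (U^T U)^(-1) U^T.
Compute U^T U =
  [19, -4]
  [-4, 8],
and U^T v = (17, -10).
Solve U^T U · c = U^T v for the coefficients: c = (12/17, -61/68). The projection is proj_W(v) = U c.
Check: (v - proj_W(v)) · u_1 = 0  (should be 0).
Check: (v - proj_W(v)) · u_2 = 0  (should be 0).
Result: proj_W(v) = (133/34, 37/34, 36/17).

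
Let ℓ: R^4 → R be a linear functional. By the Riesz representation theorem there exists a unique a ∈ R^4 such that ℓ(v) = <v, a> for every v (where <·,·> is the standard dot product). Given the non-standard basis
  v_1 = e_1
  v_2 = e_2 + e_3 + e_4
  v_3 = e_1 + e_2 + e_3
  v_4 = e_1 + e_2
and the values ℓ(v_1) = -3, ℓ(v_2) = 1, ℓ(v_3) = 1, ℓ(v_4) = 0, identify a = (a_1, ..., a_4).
a = (-3, 3, 1, -3)

Write a = (a_1, ..., a_4) in the standard basis. For each basis vector v_i, ℓ(v_i) = <v_i, a> is a linear equation in the a_j's. Collect the n equations into a matrix system V a = ℓ, where row i of V is v_i (expressed in the standard basis). Since V is invertible (lower-triangular with 1s on the diagonal, up to permutation), solve by back-substitution:
  V =
[[1, 0, 0, 0],
 [0, 1, 1, 1],
 [1, 1, 1, 0],
 [1, 1, 0, 0]]
  V a = (-3, 1, 1, 0)
Solving gives a = (-3, 3, 1, -3).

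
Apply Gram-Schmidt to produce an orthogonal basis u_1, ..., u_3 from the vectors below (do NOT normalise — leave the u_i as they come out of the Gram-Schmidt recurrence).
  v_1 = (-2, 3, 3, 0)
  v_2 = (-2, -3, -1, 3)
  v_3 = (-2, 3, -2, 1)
Orthogonal basis:
  u_1 = (-2, 3, 3, 0)
  u_2 = (-30/11, -21/11, 1/11, 3)
  u_3 = (-225/221, 1011/442, -1311/442, 137/221)

Apply the Gram-Schmidt recurrence
  u_1 = v_1
  u_i = v_i − Σ_{j<i} ((v_i · u_j) / (u_j · u_j)) · u_j.

Step by step this gives:
  u_1 = (-2, 3, 3, 0)
  u_2 = (-30/11, -21/11, 1/11, 3)
  u_3 = (-225/221, 1011/442, -1311/442, 137/221)

Orthogonality check:
  u_2 · u_1 = 0 (should be 0)
  u_3 · u_1 = 0 (should be 0)
  u_3 · u_2 = 0 (should be 0)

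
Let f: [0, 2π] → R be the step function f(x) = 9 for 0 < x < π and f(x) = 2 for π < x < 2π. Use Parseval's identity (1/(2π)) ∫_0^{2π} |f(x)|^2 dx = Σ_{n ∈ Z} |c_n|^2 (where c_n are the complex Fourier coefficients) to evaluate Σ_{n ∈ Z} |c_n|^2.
Σ |c_n|^2 = 85/2

Parseval equates the L^2 energy of f (normalised by 1/(2π)) with the ℓ^2 sum of its Fourier coefficients: (1/(2π)) ∫_0^{2π} |f|^2 = Σ |c_n|^2.
Compute the left side: (1/(2π)) [∫_0^π 9^2 dx + ∫_π^{2π} 2^2 dx] = (1/(2π)) · (81π + 4π) = (81 + 4)/2 = 85/2.
So Σ_{n ∈ Z} |c_n|^2 = 85/2.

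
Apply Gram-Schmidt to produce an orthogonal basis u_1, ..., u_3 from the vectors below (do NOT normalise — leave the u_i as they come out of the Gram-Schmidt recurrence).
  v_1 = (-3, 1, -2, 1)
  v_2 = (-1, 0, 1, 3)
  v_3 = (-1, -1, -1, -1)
Orthogonal basis:
  u_1 = (-3, 1, -2, 1)
  u_2 = (-1/5, -4/15, 23/15, 41/15)
  u_3 = (-71/149, -194/149, -2/149, -23/149)

Apply the Gram-Schmidt recurrence
  u_1 = v_1
  u_i = v_i − Σ_{j<i} ((v_i · u_j) / (u_j · u_j)) · u_j.

Step by step this gives:
  u_1 = (-3, 1, -2, 1)
  u_2 = (-1/5, -4/15, 23/15, 41/15)
  u_3 = (-71/149, -194/149, -2/149, -23/149)

Orthogonality check:
  u_2 · u_1 = 0 (should be 0)
  u_3 · u_1 = 0 (should be 0)
  u_3 · u_2 = 0 (should be 0)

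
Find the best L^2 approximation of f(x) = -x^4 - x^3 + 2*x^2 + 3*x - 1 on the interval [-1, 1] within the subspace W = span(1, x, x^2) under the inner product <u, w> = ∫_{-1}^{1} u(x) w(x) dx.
g(x) = 8*x^2/7 + 12*x/5 - 32/35

The best approximation g ∈ W is the orthogonal projection of f onto W. Writing g = a_0 + a_1 x + a_2 x^2, the coefficients solve the normal equations G · a = b where
  G_{ij} = <φ_i, φ_j> and b_i = <f, φ_i>, with φ_0 = 1, φ_1 = x, φ_2 = x^2.
G =
  [2, 0, 2/3]
  [0, 2/3, 0]
  [2/3, 0, 2/5],
b = (-16/15, 8/5, -16/105).
Solving gives a_0 = -32/35, a_1 = 12/5, a_2 = 8/7, so
  g(x) = 8*x^2/7 + 12*x/5 - 32/35.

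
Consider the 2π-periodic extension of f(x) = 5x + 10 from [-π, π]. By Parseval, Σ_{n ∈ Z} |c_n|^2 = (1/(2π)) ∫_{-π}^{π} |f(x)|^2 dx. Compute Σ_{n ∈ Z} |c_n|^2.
Σ |c_n|^2 = 25π^2/3 + 100

Expand and integrate term by term over [-π, π]:
  ∫ (5x)^2 dx = 25·(2π^3/3); ∫ 2·5·(10)·x dx = 0 (odd integrand); ∫ 10^2 dx = 100·2π.
So (1/(2π)) ∫_{-π}^{π} (5x + 10)^2 dx = 25π^2/3 + 100 = 25π^2/3 + 100.
Parseval ⇒ Σ |c_n|^2 = 25π^2/3 + 100.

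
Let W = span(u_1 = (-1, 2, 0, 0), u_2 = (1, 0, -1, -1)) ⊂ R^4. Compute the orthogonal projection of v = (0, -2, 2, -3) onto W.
proj_W(v) = (6/7, -11/7, -1/14, -1/14)

Set up U = [u_1 | ... | u_2] ∈ R^(4×2). The projector onto W = col(U) is P = U (U^T U)^(-1) U^T.
Compute U^T U =
  [5, -1]
  [-1, 3],
and U^T v = (-4, 1).
Solve U^T U · c = U^T v for the coefficients: c = (-11/14, 1/14). The projection is proj_W(v) = U c.
Check: (v - proj_W(v)) · u_1 = 0  (should be 0).
Check: (v - proj_W(v)) · u_2 = 0  (should be 0).
Result: proj_W(v) = (6/7, -11/7, -1/14, -1/14).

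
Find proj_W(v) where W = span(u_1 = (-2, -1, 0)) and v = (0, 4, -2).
proj_W(v) = (8/5, 4/5, 0)

Set up U = [u_1 | ... | u_1] ∈ R^(3×1). The projector onto W = col(U) is P = U (U^T U)^(-1) U^T.
Compute U^T U =
  [5],
and U^T v = (-4).
Solve U^T U · c = U^T v for the coefficients: c = (-4/5). The projection is proj_W(v) = U c.
Check: (v - proj_W(v)) · u_1 = 0  (should be 0).
Result: proj_W(v) = (8/5, 4/5, 0).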